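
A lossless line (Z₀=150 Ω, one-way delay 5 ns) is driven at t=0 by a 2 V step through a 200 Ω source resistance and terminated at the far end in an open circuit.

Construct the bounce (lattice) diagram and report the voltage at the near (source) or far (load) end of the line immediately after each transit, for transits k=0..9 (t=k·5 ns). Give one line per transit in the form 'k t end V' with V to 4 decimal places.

0 0 source 0.8571
1 5 load 1.7143
2 10 source 1.8367
3 15 load 1.9592
4 20 source 1.9767
5 25 load 1.9942
6 30 source 1.9967
7 35 load 1.9992
8 40 source 1.9995
9 45 load 1.9999

Γ_L=1.000000, Γ_S=0.142857; launch V₁=2·150/350=0.857143
k=0 src: V=0.8571
k=1 load: inc=0.857143, refl=0.857143·1.000000=0.8571; V=0.000000+0.857143+0.857143=1.7143
k=2 src: inc=0.857143, refl=0.857143·0.142857=0.1224; V=0.857143+0.857143+0.122449=1.8367
k=3 load: inc=0.122449, refl=0.122449·1.000000=0.1224; V=1.714286+0.122449+0.122449=1.9592
k=4 src: inc=0.122449, refl=0.122449·0.142857=0.0175; V=1.836735+0.122449+0.017493=1.9767
k=5 load: inc=0.017493, refl=0.017493·1.000000=0.0175; V=1.959184+0.017493+0.017493=1.9942
k=6 src: inc=0.017493, refl=0.017493·0.142857=0.0025; V=1.976676+0.017493+0.002499=1.9967
k=7 load: inc=0.002499, refl=0.002499·1.000000=0.0025; V=1.994169+0.002499+0.002499=1.9992
k=8 src: inc=0.002499, refl=0.002499·0.142857=0.0004; V=1.996668+0.002499+0.000357=1.9995
k=9 load: inc=0.000357, refl=0.000357·1.000000=0.0004; V=1.999167+0.000357+0.000357=1.9999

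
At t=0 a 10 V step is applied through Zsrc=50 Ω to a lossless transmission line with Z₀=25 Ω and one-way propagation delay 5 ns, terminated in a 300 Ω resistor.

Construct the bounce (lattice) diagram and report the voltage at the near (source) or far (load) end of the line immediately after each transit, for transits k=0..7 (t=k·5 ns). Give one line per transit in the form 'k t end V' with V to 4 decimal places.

Γ_L=0.846154, Γ_S=0.333333; launch V₁=10·25/75=3.333333
k=0 src: V=3.3333
k=1 load: inc=3.333333, refl=3.333333·0.846154=2.8205; V=0.000000+3.333333+2.820513=6.1538
k=2 src: inc=2.820513, refl=2.820513·0.333333=0.9402; V=3.333333+2.820513+0.940171=7.0940
k=3 load: inc=0.940171, refl=0.940171·0.846154=0.7955; V=6.153846+0.940171+0.795529=7.8895
k=4 src: inc=0.795529, refl=0.795529·0.333333=0.2652; V=7.094017+0.795529+0.265176=8.1547
k=5 load: inc=0.265176, refl=0.265176·0.846154=0.2244; V=7.889546+0.265176+0.224380=8.3791
k=6 src: inc=0.224380, refl=0.224380·0.333333=0.0748; V=8.154723+0.224380+0.074793=8.4539
k=7 load: inc=0.074793, refl=0.074793·0.846154=0.0633; V=8.379103+0.074793+0.063287=8.5172

0 0 source 3.3333
1 5 load 6.1538
2 10 source 7.0940
3 15 load 7.8895
4 20 source 8.1547
5 25 load 8.3791
6 30 source 8.4539
7 35 load 8.5172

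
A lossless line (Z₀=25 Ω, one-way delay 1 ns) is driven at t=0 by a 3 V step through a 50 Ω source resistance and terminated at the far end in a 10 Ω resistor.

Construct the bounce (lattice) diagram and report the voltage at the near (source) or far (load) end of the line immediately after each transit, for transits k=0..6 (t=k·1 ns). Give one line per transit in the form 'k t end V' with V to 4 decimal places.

Γ_L=-0.428571, Γ_S=0.333333; launch V₁=3·25/75=1.000000
k=0 src: V=1.0000
k=1 load: inc=1.000000, refl=1.000000·-0.428571=-0.4286; V=0.000000+1.000000+-0.428571=0.5714
k=2 src: inc=-0.428571, refl=-0.428571·0.333333=-0.1429; V=1.000000+-0.428571+-0.142857=0.4286
k=3 load: inc=-0.142857, refl=-0.142857·-0.428571=0.0612; V=0.571429+-0.142857+0.061224=0.4898
k=4 src: inc=0.061224, refl=0.061224·0.333333=0.0204; V=0.428571+0.061224+0.020408=0.5102
k=5 load: inc=0.020408, refl=0.020408·-0.428571=-0.0087; V=0.489796+0.020408+-0.008746=0.5015
k=6 src: inc=-0.008746, refl=-0.008746·0.333333=-0.0029; V=0.510204+-0.008746+-0.002915=0.4985

0 0 source 1.0000
1 1 load 0.5714
2 2 source 0.4286
3 3 load 0.4898
4 4 source 0.5102
5 5 load 0.5015
6 6 source 0.4985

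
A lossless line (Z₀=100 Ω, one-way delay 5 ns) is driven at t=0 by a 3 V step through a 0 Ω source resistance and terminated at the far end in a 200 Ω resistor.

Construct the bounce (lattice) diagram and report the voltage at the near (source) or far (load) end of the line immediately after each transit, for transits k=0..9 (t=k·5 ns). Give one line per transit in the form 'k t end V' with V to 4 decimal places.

Γ_L=0.333333, Γ_S=-1.000000; launch V₁=3·100/100=3.000000
k=0 src: V=3.0000
k=1 load: inc=3.000000, refl=3.000000·0.333333=1.0000; V=0.000000+3.000000+1.000000=4.0000
k=2 src: inc=1.000000, refl=1.000000·-1.000000=-1.0000; V=3.000000+1.000000+-1.000000=3.0000
k=3 load: inc=-1.000000, refl=-1.000000·0.333333=-0.3333; V=4.000000+-1.000000+-0.333333=2.6667
k=4 src: inc=-0.333333, refl=-0.333333·-1.000000=0.3333; V=3.000000+-0.333333+0.333333=3.0000
k=5 load: inc=0.333333, refl=0.333333·0.333333=0.1111; V=2.666667+0.333333+0.111111=3.1111
k=6 src: inc=0.111111, refl=0.111111·-1.000000=-0.1111; V=3.000000+0.111111+-0.111111=3.0000
k=7 load: inc=-0.111111, refl=-0.111111·0.333333=-0.0370; V=3.111111+-0.111111+-0.037037=2.9630
k=8 src: inc=-0.037037, refl=-0.037037·-1.000000=0.0370; V=3.000000+-0.037037+0.037037=3.0000
k=9 load: inc=0.037037, refl=0.037037·0.333333=0.0123; V=2.962963+0.037037+0.012346=3.0123

0 0 source 3.0000
1 5 load 4.0000
2 10 source 3.0000
3 15 load 2.6667
4 20 source 3.0000
5 25 load 3.1111
6 30 source 3.0000
7 35 load 2.9630
8 40 source 3.0000
9 45 load 3.0123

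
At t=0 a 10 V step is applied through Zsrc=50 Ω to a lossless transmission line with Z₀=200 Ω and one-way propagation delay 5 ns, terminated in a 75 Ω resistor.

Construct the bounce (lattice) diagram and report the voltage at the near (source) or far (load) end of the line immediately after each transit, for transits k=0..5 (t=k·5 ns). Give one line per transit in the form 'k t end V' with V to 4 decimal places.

Γ_L=-0.454545, Γ_S=-0.600000; launch V₁=10·200/250=8.000000
k=0 src: V=8.0000
k=1 load: inc=8.000000, refl=8.000000·-0.454545=-3.6364; V=0.000000+8.000000+-3.636364=4.3636
k=2 src: inc=-3.636364, refl=-3.636364·-0.600000=2.1818; V=8.000000+-3.636364+2.181818=6.5455
k=3 load: inc=2.181818, refl=2.181818·-0.454545=-0.9917; V=4.363636+2.181818+-0.991736=5.5537
k=4 src: inc=-0.991736, refl=-0.991736·-0.600000=0.5950; V=6.545455+-0.991736+0.595041=6.1488
k=5 load: inc=0.595041, refl=0.595041·-0.454545=-0.2705; V=5.553719+0.595041+-0.270473=5.8783

0 0 source 8.0000
1 5 load 4.3636
2 10 source 6.5455
3 15 load 5.5537
4 20 source 6.1488
5 25 load 5.8783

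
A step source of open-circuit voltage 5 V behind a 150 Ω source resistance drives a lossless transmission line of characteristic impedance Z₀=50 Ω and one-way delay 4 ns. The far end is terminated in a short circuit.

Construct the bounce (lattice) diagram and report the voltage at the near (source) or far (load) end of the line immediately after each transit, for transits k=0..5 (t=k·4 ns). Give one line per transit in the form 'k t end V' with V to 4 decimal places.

Γ_L=-1.000000, Γ_S=0.500000; launch V₁=5·50/200=1.250000
k=0 src: V=1.2500
k=1 load: inc=1.250000, refl=1.250000·-1.000000=-1.2500; V=0.000000+1.250000+-1.250000=0.0000
k=2 src: inc=-1.250000, refl=-1.250000·0.500000=-0.6250; V=1.250000+-1.250000+-0.625000=-0.6250
k=3 load: inc=-0.625000, refl=-0.625000·-1.000000=0.6250; V=0.000000+-0.625000+0.625000=0.0000
k=4 src: inc=0.625000, refl=0.625000·0.500000=0.3125; V=-0.625000+0.625000+0.312500=0.3125
k=5 load: inc=0.312500, refl=0.312500·-1.000000=-0.3125; V=0.000000+0.312500+-0.312500=0.0000

0 0 source 1.2500
1 4 load 0.0000
2 8 source -0.6250
3 12 load 0.0000
4 16 source 0.3125
5 20 load 0.0000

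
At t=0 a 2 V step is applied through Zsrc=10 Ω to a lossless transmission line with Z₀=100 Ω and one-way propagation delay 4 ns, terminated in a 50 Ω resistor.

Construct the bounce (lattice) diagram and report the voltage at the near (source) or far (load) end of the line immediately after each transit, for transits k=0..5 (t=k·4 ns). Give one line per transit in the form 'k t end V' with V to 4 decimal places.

0 0 source 1.8182
1 4 load 1.2121
2 8 source 1.7080
3 12 load 1.5427
4 16 source 1.6779
5 20 load 1.6329

Γ_L=-0.333333, Γ_S=-0.818182; launch V₁=2·100/110=1.818182
k=0 src: V=1.8182
k=1 load: inc=1.818182, refl=1.818182·-0.333333=-0.6061; V=0.000000+1.818182+-0.606061=1.2121
k=2 src: inc=-0.606061, refl=-0.606061·-0.818182=0.4959; V=1.818182+-0.606061+0.495868=1.7080
k=3 load: inc=0.495868, refl=0.495868·-0.333333=-0.1653; V=1.212121+0.495868+-0.165289=1.5427
k=4 src: inc=-0.165289, refl=-0.165289·-0.818182=0.1352; V=1.707989+-0.165289+0.135237=1.6779
k=5 load: inc=0.135237, refl=0.135237·-0.333333=-0.0451; V=1.542700+0.135237+-0.045079=1.6329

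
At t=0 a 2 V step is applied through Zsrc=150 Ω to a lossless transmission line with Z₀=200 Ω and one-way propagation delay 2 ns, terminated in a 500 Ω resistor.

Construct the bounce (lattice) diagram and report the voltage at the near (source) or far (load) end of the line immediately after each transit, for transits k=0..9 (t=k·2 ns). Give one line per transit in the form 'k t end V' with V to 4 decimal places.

Γ_L=0.428571, Γ_S=-0.142857; launch V₁=2·200/350=1.142857
k=0 src: V=1.1429
k=1 load: inc=1.142857, refl=1.142857·0.428571=0.4898; V=0.000000+1.142857+0.489796=1.6327
k=2 src: inc=0.489796, refl=0.489796·-0.142857=-0.0700; V=1.142857+0.489796+-0.069971=1.5627
k=3 load: inc=-0.069971, refl=-0.069971·0.428571=-0.0300; V=1.632653+-0.069971+-0.029988=1.5327
k=4 src: inc=-0.029988, refl=-0.029988·-0.142857=0.0043; V=1.562682+-0.029988+0.004284=1.5370
k=5 load: inc=0.004284, refl=0.004284·0.428571=0.0018; V=1.532695+0.004284+0.001836=1.5388
k=6 src: inc=0.001836, refl=0.001836·-0.142857=-0.0003; V=1.536979+0.001836+-0.000262=1.5386
k=7 load: inc=-0.000262, refl=-0.000262·0.428571=-0.0001; V=1.538815+-0.000262+-0.000112=1.5384
k=8 src: inc=-0.000112, refl=-0.000112·-0.142857=0.0000; V=1.538552+-0.000112+0.000016=1.5385
k=9 load: inc=0.000016, refl=0.000016·0.428571=0.0000; V=1.538440+0.000016+0.000007=1.5385

0 0 source 1.1429
1 2 load 1.6327
2 4 source 1.5627
3 6 load 1.5327
4 8 source 1.5370
5 10 load 1.5388
6 12 source 1.5386
7 14 load 1.5384
8 16 source 1.5385
9 18 load 1.5385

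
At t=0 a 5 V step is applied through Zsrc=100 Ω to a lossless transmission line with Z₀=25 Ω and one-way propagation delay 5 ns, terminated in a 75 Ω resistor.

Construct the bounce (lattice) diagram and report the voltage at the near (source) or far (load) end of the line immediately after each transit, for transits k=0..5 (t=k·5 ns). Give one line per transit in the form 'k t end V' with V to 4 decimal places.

0 0 source 1.0000
1 5 load 1.5000
2 10 source 1.8000
3 15 load 1.9500
4 20 source 2.0400
5 25 load 2.0850

Γ_L=0.500000, Γ_S=0.600000; launch V₁=5·25/125=1.000000
k=0 src: V=1.0000
k=1 load: inc=1.000000, refl=1.000000·0.500000=0.5000; V=0.000000+1.000000+0.500000=1.5000
k=2 src: inc=0.500000, refl=0.500000·0.600000=0.3000; V=1.000000+0.500000+0.300000=1.8000
k=3 load: inc=0.300000, refl=0.300000·0.500000=0.1500; V=1.500000+0.300000+0.150000=1.9500
k=4 src: inc=0.150000, refl=0.150000·0.600000=0.0900; V=1.800000+0.150000+0.090000=2.0400
k=5 load: inc=0.090000, refl=0.090000·0.500000=0.0450; V=1.950000+0.090000+0.045000=2.0850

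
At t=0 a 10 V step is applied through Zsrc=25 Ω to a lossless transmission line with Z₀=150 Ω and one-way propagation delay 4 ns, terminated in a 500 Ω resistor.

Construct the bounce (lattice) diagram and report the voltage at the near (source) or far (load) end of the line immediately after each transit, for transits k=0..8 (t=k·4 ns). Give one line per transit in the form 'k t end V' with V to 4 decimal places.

Γ_L=0.538462, Γ_S=-0.714286; launch V₁=10·150/175=8.571429
k=0 src: V=8.5714
k=1 load: inc=8.571429, refl=8.571429·0.538462=4.6154; V=0.000000+8.571429+4.615385=13.1868
k=2 src: inc=4.615385, refl=4.615385·-0.714286=-3.2967; V=8.571429+4.615385+-3.296703=9.8901
k=3 load: inc=-3.296703, refl=-3.296703·0.538462=-1.7751; V=13.186813+-3.296703+-1.775148=8.1150
k=4 src: inc=-1.775148, refl=-1.775148·-0.714286=1.2680; V=9.890110+-1.775148+1.267963=9.3829
k=5 load: inc=1.267963, refl=1.267963·0.538462=0.6827; V=8.114962+1.267963+0.682749=10.0657
k=6 src: inc=0.682749, refl=0.682749·-0.714286=-0.4877; V=9.382925+0.682749+-0.487678=9.5780
k=7 load: inc=-0.487678, refl=-0.487678·0.538462=-0.2626; V=10.065674+-0.487678+-0.262596=9.3154
k=8 src: inc=-0.262596, refl=-0.262596·-0.714286=0.1876; V=9.577996+-0.262596+0.187568=9.5030

0 0 source 8.5714
1 4 load 13.1868
2 8 source 9.8901
3 12 load 8.1150
4 16 source 9.3829
5 20 load 10.0657
6 24 source 9.5780
7 28 load 9.3154
8 32 source 9.5030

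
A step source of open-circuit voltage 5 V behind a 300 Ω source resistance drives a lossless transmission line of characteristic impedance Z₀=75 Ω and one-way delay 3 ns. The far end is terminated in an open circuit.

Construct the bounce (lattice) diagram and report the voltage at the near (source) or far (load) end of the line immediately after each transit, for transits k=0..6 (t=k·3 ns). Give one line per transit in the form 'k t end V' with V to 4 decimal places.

Γ_L=1.000000, Γ_S=0.600000; launch V₁=5·75/375=1.000000
k=0 src: V=1.0000
k=1 load: inc=1.000000, refl=1.000000·1.000000=1.0000; V=0.000000+1.000000+1.000000=2.0000
k=2 src: inc=1.000000, refl=1.000000·0.600000=0.6000; V=1.000000+1.000000+0.600000=2.6000
k=3 load: inc=0.600000, refl=0.600000·1.000000=0.6000; V=2.000000+0.600000+0.600000=3.2000
k=4 src: inc=0.600000, refl=0.600000·0.600000=0.3600; V=2.600000+0.600000+0.360000=3.5600
k=5 load: inc=0.360000, refl=0.360000·1.000000=0.3600; V=3.200000+0.360000+0.360000=3.9200
k=6 src: inc=0.360000, refl=0.360000·0.600000=0.2160; V=3.560000+0.360000+0.216000=4.1360

0 0 source 1.0000
1 3 load 2.0000
2 6 source 2.6000
3 9 load 3.2000
4 12 source 3.5600
5 15 load 3.9200
6 18 source 4.1360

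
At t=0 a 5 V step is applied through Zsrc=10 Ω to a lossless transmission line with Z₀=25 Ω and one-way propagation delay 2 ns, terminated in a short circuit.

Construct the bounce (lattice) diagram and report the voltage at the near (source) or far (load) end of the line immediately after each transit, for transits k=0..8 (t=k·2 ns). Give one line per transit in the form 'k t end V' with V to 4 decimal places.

Γ_L=-1.000000, Γ_S=-0.428571; launch V₁=5·25/35=3.571429
k=0 src: V=3.5714
k=1 load: inc=3.571429, refl=3.571429·-1.000000=-3.5714; V=0.000000+3.571429+-3.571429=0.0000
k=2 src: inc=-3.571429, refl=-3.571429·-0.428571=1.5306; V=3.571429+-3.571429+1.530612=1.5306
k=3 load: inc=1.530612, refl=1.530612·-1.000000=-1.5306; V=0.000000+1.530612+-1.530612=0.0000
k=4 src: inc=-1.530612, refl=-1.530612·-0.428571=0.6560; V=1.530612+-1.530612+0.655977=0.6560
k=5 load: inc=0.655977, refl=0.655977·-1.000000=-0.6560; V=0.000000+0.655977+-0.655977=0.0000
k=6 src: inc=-0.655977, refl=-0.655977·-0.428571=0.2811; V=0.655977+-0.655977+0.281133=0.2811
k=7 load: inc=0.281133, refl=0.281133·-1.000000=-0.2811; V=0.000000+0.281133+-0.281133=0.0000
k=8 src: inc=-0.281133, refl=-0.281133·-0.428571=0.1205; V=0.281133+-0.281133+0.120486=0.1205

0 0 source 3.5714
1 2 load 0.0000
2 4 source 1.5306
3 6 load 0.0000
4 8 source 0.6560
5 10 load 0.0000
6 12 source 0.2811
7 14 load 0.0000
8 16 source 0.1205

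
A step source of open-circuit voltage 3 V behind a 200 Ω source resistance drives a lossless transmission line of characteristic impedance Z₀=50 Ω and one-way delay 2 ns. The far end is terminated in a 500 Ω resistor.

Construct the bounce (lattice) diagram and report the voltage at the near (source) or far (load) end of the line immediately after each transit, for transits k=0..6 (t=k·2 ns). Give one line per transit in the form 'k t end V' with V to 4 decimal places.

0 0 source 0.6000
1 2 load 1.0909
2 4 source 1.3855
3 6 load 1.6264
4 8 source 1.7710
5 10 load 1.8893
6 12 source 1.9603

Γ_L=0.818182, Γ_S=0.600000; launch V₁=3·50/250=0.600000
k=0 src: V=0.6000
k=1 load: inc=0.600000, refl=0.600000·0.818182=0.4909; V=0.000000+0.600000+0.490909=1.0909
k=2 src: inc=0.490909, refl=0.490909·0.600000=0.2945; V=0.600000+0.490909+0.294545=1.3855
k=3 load: inc=0.294545, refl=0.294545·0.818182=0.2410; V=1.090909+0.294545+0.240992=1.6264
k=4 src: inc=0.240992, refl=0.240992·0.600000=0.1446; V=1.385455+0.240992+0.144595=1.7710
k=5 load: inc=0.144595, refl=0.144595·0.818182=0.1183; V=1.626446+0.144595+0.118305=1.8893
k=6 src: inc=0.118305, refl=0.118305·0.600000=0.0710; V=1.771041+0.118305+0.070983=1.9603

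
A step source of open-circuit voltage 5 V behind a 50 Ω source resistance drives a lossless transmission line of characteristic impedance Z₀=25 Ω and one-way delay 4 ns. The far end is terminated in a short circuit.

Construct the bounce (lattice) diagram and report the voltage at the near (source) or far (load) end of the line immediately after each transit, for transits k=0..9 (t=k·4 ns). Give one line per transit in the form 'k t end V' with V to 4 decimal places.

Γ_L=-1.000000, Γ_S=0.333333; launch V₁=5·25/75=1.666667
k=0 src: V=1.6667
k=1 load: inc=1.666667, refl=1.666667·-1.000000=-1.6667; V=0.000000+1.666667+-1.666667=0.0000
k=2 src: inc=-1.666667, refl=-1.666667·0.333333=-0.5556; V=1.666667+-1.666667+-0.555556=-0.5556
k=3 load: inc=-0.555556, refl=-0.555556·-1.000000=0.5556; V=0.000000+-0.555556+0.555556=0.0000
k=4 src: inc=0.555556, refl=0.555556·0.333333=0.1852; V=-0.555556+0.555556+0.185185=0.1852
k=5 load: inc=0.185185, refl=0.185185·-1.000000=-0.1852; V=0.000000+0.185185+-0.185185=0.0000
k=6 src: inc=-0.185185, refl=-0.185185·0.333333=-0.0617; V=0.185185+-0.185185+-0.061728=-0.0617
k=7 load: inc=-0.061728, refl=-0.061728·-1.000000=0.0617; V=0.000000+-0.061728+0.061728=0.0000
k=8 src: inc=0.061728, refl=0.061728·0.333333=0.0206; V=-0.061728+0.061728+0.020576=0.0206
k=9 load: inc=0.020576, refl=0.020576·-1.000000=-0.0206; V=0.000000+0.020576+-0.020576=0.0000

0 0 source 1.6667
1 4 load 0.0000
2 8 source -0.5556
3 12 load 0.0000
4 16 source 0.1852
5 20 load 0.0000
6 24 source -0.0617
7 28 load 0.0000
8 32 source 0.0206
9 36 load 0.0000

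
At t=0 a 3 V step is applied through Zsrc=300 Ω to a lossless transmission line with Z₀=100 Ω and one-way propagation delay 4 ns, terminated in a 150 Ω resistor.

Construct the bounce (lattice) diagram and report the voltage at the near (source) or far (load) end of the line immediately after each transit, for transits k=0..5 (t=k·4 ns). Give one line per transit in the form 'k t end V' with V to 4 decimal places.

0 0 source 0.7500
1 4 load 0.9000
2 8 source 0.9750
3 12 load 0.9900
4 16 source 0.9975
5 20 load 0.9990

Γ_L=0.200000, Γ_S=0.500000; launch V₁=3·100/400=0.750000
k=0 src: V=0.7500
k=1 load: inc=0.750000, refl=0.750000·0.200000=0.1500; V=0.000000+0.750000+0.150000=0.9000
k=2 src: inc=0.150000, refl=0.150000·0.500000=0.0750; V=0.750000+0.150000+0.075000=0.9750
k=3 load: inc=0.075000, refl=0.075000·0.200000=0.0150; V=0.900000+0.075000+0.015000=0.9900
k=4 src: inc=0.015000, refl=0.015000·0.500000=0.0075; V=0.975000+0.015000+0.007500=0.9975
k=5 load: inc=0.007500, refl=0.007500·0.200000=0.0015; V=0.990000+0.007500+0.001500=0.9990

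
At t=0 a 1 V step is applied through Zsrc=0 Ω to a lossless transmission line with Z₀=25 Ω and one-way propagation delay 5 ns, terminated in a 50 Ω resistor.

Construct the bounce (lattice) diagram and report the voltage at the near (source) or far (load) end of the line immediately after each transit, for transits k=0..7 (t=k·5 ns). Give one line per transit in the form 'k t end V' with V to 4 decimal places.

Γ_L=0.333333, Γ_S=-1.000000; launch V₁=1·25/25=1.000000
k=0 src: V=1.0000
k=1 load: inc=1.000000, refl=1.000000·0.333333=0.3333; V=0.000000+1.000000+0.333333=1.3333
k=2 src: inc=0.333333, refl=0.333333·-1.000000=-0.3333; V=1.000000+0.333333+-0.333333=1.0000
k=3 load: inc=-0.333333, refl=-0.333333·0.333333=-0.1111; V=1.333333+-0.333333+-0.111111=0.8889
k=4 src: inc=-0.111111, refl=-0.111111·-1.000000=0.1111; V=1.000000+-0.111111+0.111111=1.0000
k=5 load: inc=0.111111, refl=0.111111·0.333333=0.0370; V=0.888889+0.111111+0.037037=1.0370
k=6 src: inc=0.037037, refl=0.037037·-1.000000=-0.0370; V=1.000000+0.037037+-0.037037=1.0000
k=7 load: inc=-0.037037, refl=-0.037037·0.333333=-0.0123; V=1.037037+-0.037037+-0.012346=0.9877

0 0 source 1.0000
1 5 load 1.3333
2 10 source 1.0000
3 15 load 0.8889
4 20 source 1.0000
5 25 load 1.0370
6 30 source 1.0000
7 35 load 0.9877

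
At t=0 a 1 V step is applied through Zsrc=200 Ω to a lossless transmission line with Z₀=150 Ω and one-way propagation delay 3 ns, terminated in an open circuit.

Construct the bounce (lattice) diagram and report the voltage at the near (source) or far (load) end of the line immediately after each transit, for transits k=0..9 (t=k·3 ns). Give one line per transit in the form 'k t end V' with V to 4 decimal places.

Γ_L=1.000000, Γ_S=0.142857; launch V₁=1·150/350=0.428571
k=0 src: V=0.4286
k=1 load: inc=0.428571, refl=0.428571·1.000000=0.4286; V=0.000000+0.428571+0.428571=0.8571
k=2 src: inc=0.428571, refl=0.428571·0.142857=0.0612; V=0.428571+0.428571+0.061224=0.9184
k=3 load: inc=0.061224, refl=0.061224·1.000000=0.0612; V=0.857143+0.061224+0.061224=0.9796
k=4 src: inc=0.061224, refl=0.061224·0.142857=0.0087; V=0.918367+0.061224+0.008746=0.9883
k=5 load: inc=0.008746, refl=0.008746·1.000000=0.0087; V=0.979592+0.008746+0.008746=0.9971
k=6 src: inc=0.008746, refl=0.008746·0.142857=0.0012; V=0.988338+0.008746+0.001249=0.9983
k=7 load: inc=0.001249, refl=0.001249·1.000000=0.0012; V=0.997085+0.001249+0.001249=0.9996
k=8 src: inc=0.001249, refl=0.001249·0.142857=0.0002; V=0.998334+0.001249+0.000178=0.9998
k=9 load: inc=0.000178, refl=0.000178·1.000000=0.0002; V=0.999584+0.000178+0.000178=0.9999

0 0 source 0.4286
1 3 load 0.8571
2 6 source 0.9184
3 9 load 0.9796
4 12 source 0.9883
5 15 load 0.9971
6 18 source 0.9983
7 21 load 0.9996
8 24 source 0.9998
9 27 load 0.9999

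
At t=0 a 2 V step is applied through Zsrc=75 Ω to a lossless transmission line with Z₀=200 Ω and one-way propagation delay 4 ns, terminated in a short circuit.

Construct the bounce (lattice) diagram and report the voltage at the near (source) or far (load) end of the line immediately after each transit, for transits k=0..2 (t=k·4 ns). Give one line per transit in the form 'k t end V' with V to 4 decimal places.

Γ_L=-1.000000, Γ_S=-0.454545; launch V₁=2·200/275=1.454545
k=0 src: V=1.4545
k=1 load: inc=1.454545, refl=1.454545·-1.000000=-1.4545; V=0.000000+1.454545+-1.454545=0.0000
k=2 src: inc=-1.454545, refl=-1.454545·-0.454545=0.6612; V=1.454545+-1.454545+0.661157=0.6612

0 0 source 1.4545
1 4 load 0.0000
2 8 source 0.6612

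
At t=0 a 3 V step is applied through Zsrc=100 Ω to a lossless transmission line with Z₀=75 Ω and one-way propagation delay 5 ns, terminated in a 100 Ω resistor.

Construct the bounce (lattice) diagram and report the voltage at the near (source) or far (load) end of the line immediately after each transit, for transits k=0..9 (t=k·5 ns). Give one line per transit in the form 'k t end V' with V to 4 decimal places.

0 0 source 1.2857
1 5 load 1.4694
2 10 source 1.4956
3 15 load 1.4994
4 20 source 1.4999
5 25 load 1.5000
6 30 source 1.5000
7 35 load 1.5000
8 40 source 1.5000
9 45 load 1.5000

Γ_L=0.142857, Γ_S=0.142857; launch V₁=3·75/175=1.285714
k=0 src: V=1.2857
k=1 load: inc=1.285714, refl=1.285714·0.142857=0.1837; V=0.000000+1.285714+0.183673=1.4694
k=2 src: inc=0.183673, refl=0.183673·0.142857=0.0262; V=1.285714+0.183673+0.026239=1.4956
k=3 load: inc=0.026239, refl=0.026239·0.142857=0.0037; V=1.469388+0.026239+0.003748=1.4994
k=4 src: inc=0.003748, refl=0.003748·0.142857=0.0005; V=1.495627+0.003748+0.000535=1.4999
k=5 load: inc=0.000535, refl=0.000535·0.142857=0.0001; V=1.499375+0.000535+0.000076=1.5000
k=6 src: inc=0.000076, refl=0.000076·0.142857=0.0000; V=1.499911+0.000076+0.000011=1.5000
k=7 load: inc=0.000011, refl=0.000011·0.142857=0.0000; V=1.499987+0.000011+0.000002=1.5000
k=8 src: inc=0.000002, refl=0.000002·0.142857=0.0000; V=1.499998+0.000002+0.000000=1.5000
k=9 load: inc=0.000000, refl=0.000000·0.142857=0.0000; V=1.500000+0.000000+0.000000=1.5000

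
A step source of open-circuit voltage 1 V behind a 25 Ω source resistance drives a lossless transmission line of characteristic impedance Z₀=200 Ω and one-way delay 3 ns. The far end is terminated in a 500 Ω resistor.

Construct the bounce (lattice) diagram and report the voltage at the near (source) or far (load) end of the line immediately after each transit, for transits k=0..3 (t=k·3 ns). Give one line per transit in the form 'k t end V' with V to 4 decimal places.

0 0 source 0.8889
1 3 load 1.2698
2 6 source 0.9735
3 9 load 0.8466

Γ_L=0.428571, Γ_S=-0.777778; launch V₁=1·200/225=0.888889
k=0 src: V=0.8889
k=1 load: inc=0.888889, refl=0.888889·0.428571=0.3810; V=0.000000+0.888889+0.380952=1.2698
k=2 src: inc=0.380952, refl=0.380952·-0.777778=-0.2963; V=0.888889+0.380952+-0.296296=0.9735
k=3 load: inc=-0.296296, refl=-0.296296·0.428571=-0.1270; V=1.269841+-0.296296+-0.126984=0.8466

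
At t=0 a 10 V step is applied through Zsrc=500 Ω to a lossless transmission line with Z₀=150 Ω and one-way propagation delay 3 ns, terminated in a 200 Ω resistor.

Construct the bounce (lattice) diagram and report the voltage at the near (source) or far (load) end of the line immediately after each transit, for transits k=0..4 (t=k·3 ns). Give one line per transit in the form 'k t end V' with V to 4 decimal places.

0 0 source 2.3077
1 3 load 2.6374
2 6 source 2.8149
3 9 load 2.8402
4 12 source 2.8539

Γ_L=0.142857, Γ_S=0.538462; launch V₁=10·150/650=2.307692
k=0 src: V=2.3077
k=1 load: inc=2.307692, refl=2.307692·0.142857=0.3297; V=0.000000+2.307692+0.329670=2.6374
k=2 src: inc=0.329670, refl=0.329670·0.538462=0.1775; V=2.307692+0.329670+0.177515=2.8149
k=3 load: inc=0.177515, refl=0.177515·0.142857=0.0254; V=2.637363+0.177515+0.025359=2.8402
k=4 src: inc=0.025359, refl=0.025359·0.538462=0.0137; V=2.814877+0.025359+0.013655=2.8539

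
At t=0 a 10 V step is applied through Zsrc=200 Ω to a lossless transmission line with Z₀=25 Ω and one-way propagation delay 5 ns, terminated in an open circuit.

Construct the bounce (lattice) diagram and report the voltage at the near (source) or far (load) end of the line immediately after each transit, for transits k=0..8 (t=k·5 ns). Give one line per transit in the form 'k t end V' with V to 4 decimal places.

0 0 source 1.1111
1 5 load 2.2222
2 10 source 3.0864
3 15 load 3.9506
4 20 source 4.6228
5 25 load 5.2949
6 30 source 5.8177
7 35 load 6.3405
8 40 source 6.7471

Γ_L=1.000000, Γ_S=0.777778; launch V₁=10·25/225=1.111111
k=0 src: V=1.1111
k=1 load: inc=1.111111, refl=1.111111·1.000000=1.1111; V=0.000000+1.111111+1.111111=2.2222
k=2 src: inc=1.111111, refl=1.111111·0.777778=0.8642; V=1.111111+1.111111+0.864198=3.0864
k=3 load: inc=0.864198, refl=0.864198·1.000000=0.8642; V=2.222222+0.864198+0.864198=3.9506
k=4 src: inc=0.864198, refl=0.864198·0.777778=0.6722; V=3.086420+0.864198+0.672154=4.6228
k=5 load: inc=0.672154, refl=0.672154·1.000000=0.6722; V=3.950617+0.672154+0.672154=5.2949
k=6 src: inc=0.672154, refl=0.672154·0.777778=0.5228; V=4.622771+0.672154+0.522786=5.8177
k=7 load: inc=0.522786, refl=0.522786·1.000000=0.5228; V=5.294925+0.522786+0.522786=6.3405
k=8 src: inc=0.522786, refl=0.522786·0.777778=0.4066; V=5.817711+0.522786+0.406611=6.7471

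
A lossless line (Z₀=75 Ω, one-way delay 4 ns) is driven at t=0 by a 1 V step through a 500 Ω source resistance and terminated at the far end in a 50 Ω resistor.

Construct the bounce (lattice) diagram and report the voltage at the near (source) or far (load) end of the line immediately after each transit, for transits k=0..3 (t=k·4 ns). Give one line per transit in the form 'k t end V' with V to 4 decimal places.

Γ_L=-0.200000, Γ_S=0.739130; launch V₁=1·75/575=0.130435
k=0 src: V=0.1304
k=1 load: inc=0.130435, refl=0.130435·-0.200000=-0.0261; V=0.000000+0.130435+-0.026087=0.1043
k=2 src: inc=-0.026087, refl=-0.026087·0.739130=-0.0193; V=0.130435+-0.026087+-0.019282=0.0851
k=3 load: inc=-0.019282, refl=-0.019282·-0.200000=0.0039; V=0.104348+-0.019282+0.003856=0.0889

0 0 source 0.1304
1 4 load 0.1043
2 8 source 0.0851
3 12 load 0.0889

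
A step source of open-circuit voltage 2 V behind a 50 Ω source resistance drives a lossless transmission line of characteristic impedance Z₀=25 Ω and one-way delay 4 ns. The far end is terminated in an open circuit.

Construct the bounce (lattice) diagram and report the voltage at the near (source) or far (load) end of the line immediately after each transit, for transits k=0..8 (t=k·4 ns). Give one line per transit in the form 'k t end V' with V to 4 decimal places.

Γ_L=1.000000, Γ_S=0.333333; launch V₁=2·25/75=0.666667
k=0 src: V=0.6667
k=1 load: inc=0.666667, refl=0.666667·1.000000=0.6667; V=0.000000+0.666667+0.666667=1.3333
k=2 src: inc=0.666667, refl=0.666667·0.333333=0.2222; V=0.666667+0.666667+0.222222=1.5556
k=3 load: inc=0.222222, refl=0.222222·1.000000=0.2222; V=1.333333+0.222222+0.222222=1.7778
k=4 src: inc=0.222222, refl=0.222222·0.333333=0.0741; V=1.555556+0.222222+0.074074=1.8519
k=5 load: inc=0.074074, refl=0.074074·1.000000=0.0741; V=1.777778+0.074074+0.074074=1.9259
k=6 src: inc=0.074074, refl=0.074074·0.333333=0.0247; V=1.851852+0.074074+0.024691=1.9506
k=7 load: inc=0.024691, refl=0.024691·1.000000=0.0247; V=1.925926+0.024691+0.024691=1.9753
k=8 src: inc=0.024691, refl=0.024691·0.333333=0.0082; V=1.950617+0.024691+0.008230=1.9835

0 0 source 0.6667
1 4 load 1.3333
2 8 source 1.5556
3 12 load 1.7778
4 16 source 1.8519
5 20 load 1.9259
6 24 source 1.9506
7 28 load 1.9753
8 32 source 1.9835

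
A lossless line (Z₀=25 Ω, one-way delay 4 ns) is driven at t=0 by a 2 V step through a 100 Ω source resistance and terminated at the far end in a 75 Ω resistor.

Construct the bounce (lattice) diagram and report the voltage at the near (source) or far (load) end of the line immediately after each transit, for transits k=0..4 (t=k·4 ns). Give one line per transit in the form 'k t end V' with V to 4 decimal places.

0 0 source 0.4000
1 4 load 0.6000
2 8 source 0.7200
3 12 load 0.7800
4 16 source 0.8160

Γ_L=0.500000, Γ_S=0.600000; launch V₁=2·25/125=0.400000
k=0 src: V=0.4000
k=1 load: inc=0.400000, refl=0.400000·0.500000=0.2000; V=0.000000+0.400000+0.200000=0.6000
k=2 src: inc=0.200000, refl=0.200000·0.600000=0.1200; V=0.400000+0.200000+0.120000=0.7200
k=3 load: inc=0.120000, refl=0.120000·0.500000=0.0600; V=0.600000+0.120000+0.060000=0.7800
k=4 src: inc=0.060000, refl=0.060000·0.600000=0.0360; V=0.720000+0.060000+0.036000=0.8160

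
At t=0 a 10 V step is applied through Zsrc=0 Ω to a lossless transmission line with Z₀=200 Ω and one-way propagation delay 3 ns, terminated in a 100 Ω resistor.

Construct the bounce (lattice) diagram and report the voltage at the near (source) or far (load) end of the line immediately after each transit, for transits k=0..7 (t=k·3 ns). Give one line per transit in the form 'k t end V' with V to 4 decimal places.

Γ_L=-0.333333, Γ_S=-1.000000; launch V₁=10·200/200=10.000000
k=0 src: V=10.0000
k=1 load: inc=10.000000, refl=10.000000·-0.333333=-3.3333; V=0.000000+10.000000+-3.333333=6.6667
k=2 src: inc=-3.333333, refl=-3.333333·-1.000000=3.3333; V=10.000000+-3.333333+3.333333=10.0000
k=3 load: inc=3.333333, refl=3.333333·-0.333333=-1.1111; V=6.666667+3.333333+-1.111111=8.8889
k=4 src: inc=-1.111111, refl=-1.111111·-1.000000=1.1111; V=10.000000+-1.111111+1.111111=10.0000
k=5 load: inc=1.111111, refl=1.111111·-0.333333=-0.3704; V=8.888889+1.111111+-0.370370=9.6296
k=6 src: inc=-0.370370, refl=-0.370370·-1.000000=0.3704; V=10.000000+-0.370370+0.370370=10.0000
k=7 load: inc=0.370370, refl=0.370370·-0.333333=-0.1235; V=9.629630+0.370370+-0.123457=9.8765

0 0 source 10.0000
1 3 load 6.6667
2 6 source 10.0000
3 9 load 8.8889
4 12 source 10.0000
5 15 load 9.6296
6 18 source 10.0000
7 21 load 9.8765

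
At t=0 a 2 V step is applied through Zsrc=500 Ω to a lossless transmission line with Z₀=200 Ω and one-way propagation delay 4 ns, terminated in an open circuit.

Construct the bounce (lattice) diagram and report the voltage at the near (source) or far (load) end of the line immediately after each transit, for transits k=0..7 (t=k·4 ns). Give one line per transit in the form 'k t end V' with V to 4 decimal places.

0 0 source 0.5714
1 4 load 1.1429
2 8 source 1.3878
3 12 load 1.6327
4 16 source 1.7376
5 20 load 1.8426
6 24 source 1.8875
7 28 load 1.9325

Γ_L=1.000000, Γ_S=0.428571; launch V₁=2·200/700=0.571429
k=0 src: V=0.5714
k=1 load: inc=0.571429, refl=0.571429·1.000000=0.5714; V=0.000000+0.571429+0.571429=1.1429
k=2 src: inc=0.571429, refl=0.571429·0.428571=0.2449; V=0.571429+0.571429+0.244898=1.3878
k=3 load: inc=0.244898, refl=0.244898·1.000000=0.2449; V=1.142857+0.244898+0.244898=1.6327
k=4 src: inc=0.244898, refl=0.244898·0.428571=0.1050; V=1.387755+0.244898+0.104956=1.7376
k=5 load: inc=0.104956, refl=0.104956·1.000000=0.1050; V=1.632653+0.104956+0.104956=1.8426
k=6 src: inc=0.104956, refl=0.104956·0.428571=0.0450; V=1.737609+0.104956+0.044981=1.8875
k=7 load: inc=0.044981, refl=0.044981·1.000000=0.0450; V=1.842566+0.044981+0.044981=1.9325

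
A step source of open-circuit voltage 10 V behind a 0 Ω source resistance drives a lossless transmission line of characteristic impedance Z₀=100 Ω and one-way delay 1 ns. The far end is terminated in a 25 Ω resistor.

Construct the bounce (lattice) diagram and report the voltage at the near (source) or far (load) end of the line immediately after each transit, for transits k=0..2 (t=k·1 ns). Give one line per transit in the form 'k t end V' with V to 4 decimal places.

Γ_L=-0.600000, Γ_S=-1.000000; launch V₁=10·100/100=10.000000
k=0 src: V=10.0000
k=1 load: inc=10.000000, refl=10.000000·-0.600000=-6.0000; V=0.000000+10.000000+-6.000000=4.0000
k=2 src: inc=-6.000000, refl=-6.000000·-1.000000=6.0000; V=10.000000+-6.000000+6.000000=10.0000

0 0 source 10.0000
1 1 load 4.0000
2 2 source 10.0000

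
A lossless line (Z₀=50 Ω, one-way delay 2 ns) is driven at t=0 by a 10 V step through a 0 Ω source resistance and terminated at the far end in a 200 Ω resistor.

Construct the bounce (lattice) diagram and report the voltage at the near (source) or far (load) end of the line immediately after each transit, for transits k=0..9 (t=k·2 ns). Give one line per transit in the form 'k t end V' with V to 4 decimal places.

0 0 source 10.0000
1 2 load 16.0000
2 4 source 10.0000
3 6 load 6.4000
4 8 source 10.0000
5 10 load 12.1600
6 12 source 10.0000
7 14 load 8.7040
8 16 source 10.0000
9 18 load 10.7776

Γ_L=0.600000, Γ_S=-1.000000; launch V₁=10·50/50=10.000000
k=0 src: V=10.0000
k=1 load: inc=10.000000, refl=10.000000·0.600000=6.0000; V=0.000000+10.000000+6.000000=16.0000
k=2 src: inc=6.000000, refl=6.000000·-1.000000=-6.0000; V=10.000000+6.000000+-6.000000=10.0000
k=3 load: inc=-6.000000, refl=-6.000000·0.600000=-3.6000; V=16.000000+-6.000000+-3.600000=6.4000
k=4 src: inc=-3.600000, refl=-3.600000·-1.000000=3.6000; V=10.000000+-3.600000+3.600000=10.0000
k=5 load: inc=3.600000, refl=3.600000·0.600000=2.1600; V=6.400000+3.600000+2.160000=12.1600
k=6 src: inc=2.160000, refl=2.160000·-1.000000=-2.1600; V=10.000000+2.160000+-2.160000=10.0000
k=7 load: inc=-2.160000, refl=-2.160000·0.600000=-1.2960; V=12.160000+-2.160000+-1.296000=8.7040
k=8 src: inc=-1.296000, refl=-1.296000·-1.000000=1.2960; V=10.000000+-1.296000+1.296000=10.0000
k=9 load: inc=1.296000, refl=1.296000·0.600000=0.7776; V=8.704000+1.296000+0.777600=10.7776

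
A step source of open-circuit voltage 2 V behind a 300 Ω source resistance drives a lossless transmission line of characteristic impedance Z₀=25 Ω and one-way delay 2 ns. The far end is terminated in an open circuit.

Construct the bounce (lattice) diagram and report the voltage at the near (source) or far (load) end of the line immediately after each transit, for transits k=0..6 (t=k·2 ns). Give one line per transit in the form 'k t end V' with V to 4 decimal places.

0 0 source 0.1538
1 2 load 0.3077
2 4 source 0.4379
3 6 load 0.5680
4 8 source 0.6782
5 10 load 0.7883
6 12 source 0.8816

Γ_L=1.000000, Γ_S=0.846154; launch V₁=2·25/325=0.153846
k=0 src: V=0.1538
k=1 load: inc=0.153846, refl=0.153846·1.000000=0.1538; V=0.000000+0.153846+0.153846=0.3077
k=2 src: inc=0.153846, refl=0.153846·0.846154=0.1302; V=0.153846+0.153846+0.130178=0.4379
k=3 load: inc=0.130178, refl=0.130178·1.000000=0.1302; V=0.307692+0.130178+0.130178=0.5680
k=4 src: inc=0.130178, refl=0.130178·0.846154=0.1102; V=0.437870+0.130178+0.110150=0.6782
k=5 load: inc=0.110150, refl=0.110150·1.000000=0.1102; V=0.568047+0.110150+0.110150=0.7883
k=6 src: inc=0.110150, refl=0.110150·0.846154=0.0932; V=0.678198+0.110150+0.093204=0.8816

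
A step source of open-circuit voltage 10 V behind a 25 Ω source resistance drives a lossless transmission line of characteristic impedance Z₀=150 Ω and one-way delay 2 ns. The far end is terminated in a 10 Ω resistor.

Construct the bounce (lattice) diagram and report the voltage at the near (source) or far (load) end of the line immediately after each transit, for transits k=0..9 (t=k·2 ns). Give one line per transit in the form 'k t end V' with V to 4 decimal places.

Γ_L=-0.875000, Γ_S=-0.714286; launch V₁=10·150/175=8.571429
k=0 src: V=8.5714
k=1 load: inc=8.571429, refl=8.571429·-0.875000=-7.5000; V=0.000000+8.571429+-7.500000=1.0714
k=2 src: inc=-7.500000, refl=-7.500000·-0.714286=5.3571; V=8.571429+-7.500000+5.357143=6.4286
k=3 load: inc=5.357143, refl=5.357143·-0.875000=-4.6875; V=1.071429+5.357143+-4.687500=1.7411
k=4 src: inc=-4.687500, refl=-4.687500·-0.714286=3.3482; V=6.428571+-4.687500+3.348214=5.0893
k=5 load: inc=3.348214, refl=3.348214·-0.875000=-2.9297; V=1.741071+3.348214+-2.929688=2.1596
k=6 src: inc=-2.929688, refl=-2.929688·-0.714286=2.0926; V=5.089286+-2.929688+2.092634=4.2522
k=7 load: inc=2.092634, refl=2.092634·-0.875000=-1.8311; V=2.159598+2.092634+-1.831055=2.4212
k=8 src: inc=-1.831055, refl=-1.831055·-0.714286=1.3079; V=4.252232+-1.831055+1.307896=3.7291
k=9 load: inc=1.307896, refl=1.307896·-0.875000=-1.1444; V=2.421177+1.307896+-1.144409=2.5847

0 0 source 8.5714
1 2 load 1.0714
2 4 source 6.4286
3 6 load 1.7411
4 8 source 5.0893
5 10 load 2.1596
6 12 source 4.2522
7 14 load 2.4212
8 16 source 3.7291
9 18 load 2.5847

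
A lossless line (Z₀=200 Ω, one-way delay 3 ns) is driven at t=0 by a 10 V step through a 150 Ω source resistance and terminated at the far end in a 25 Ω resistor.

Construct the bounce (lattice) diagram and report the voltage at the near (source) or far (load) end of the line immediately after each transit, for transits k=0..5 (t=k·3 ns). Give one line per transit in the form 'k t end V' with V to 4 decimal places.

Γ_L=-0.777778, Γ_S=-0.142857; launch V₁=10·200/350=5.714286
k=0 src: V=5.7143
k=1 load: inc=5.714286, refl=5.714286·-0.777778=-4.4444; V=0.000000+5.714286+-4.444444=1.2698
k=2 src: inc=-4.444444, refl=-4.444444·-0.142857=0.6349; V=5.714286+-4.444444+0.634921=1.9048
k=3 load: inc=0.634921, refl=0.634921·-0.777778=-0.4938; V=1.269841+0.634921+-0.493827=1.4109
k=4 src: inc=-0.493827, refl=-0.493827·-0.142857=0.0705; V=1.904762+-0.493827+0.070547=1.4815
k=5 load: inc=0.070547, refl=0.070547·-0.777778=-0.0549; V=1.410935+0.070547+-0.054870=1.4266

0 0 source 5.7143
1 3 load 1.2698
2 6 source 1.9048
3 9 load 1.4109
4 12 source 1.4815
5 15 load 1.4266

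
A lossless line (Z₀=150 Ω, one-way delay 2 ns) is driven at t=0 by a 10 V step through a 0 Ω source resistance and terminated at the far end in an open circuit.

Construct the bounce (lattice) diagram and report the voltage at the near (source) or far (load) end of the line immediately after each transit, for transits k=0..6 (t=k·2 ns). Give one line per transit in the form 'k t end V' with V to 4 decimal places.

0 0 source 10.0000
1 2 load 20.0000
2 4 source 10.0000
3 6 load 0.0000
4 8 source 10.0000
5 10 load 20.0000
6 12 source 10.0000

Γ_L=1.000000, Γ_S=-1.000000; launch V₁=10·150/150=10.000000
k=0 src: V=10.0000
k=1 load: inc=10.000000, refl=10.000000·1.000000=10.0000; V=0.000000+10.000000+10.000000=20.0000
k=2 src: inc=10.000000, refl=10.000000·-1.000000=-10.0000; V=10.000000+10.000000+-10.000000=10.0000
k=3 load: inc=-10.000000, refl=-10.000000·1.000000=-10.0000; V=20.000000+-10.000000+-10.000000=0.0000
k=4 src: inc=-10.000000, refl=-10.000000·-1.000000=10.0000; V=10.000000+-10.000000+10.000000=10.0000
k=5 load: inc=10.000000, refl=10.000000·1.000000=10.0000; V=0.000000+10.000000+10.000000=20.0000
k=6 src: inc=10.000000, refl=10.000000·-1.000000=-10.0000; V=10.000000+10.000000+-10.000000=10.0000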